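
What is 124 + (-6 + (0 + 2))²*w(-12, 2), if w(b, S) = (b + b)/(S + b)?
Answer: 812/5 ≈ 162.40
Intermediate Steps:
w(b, S) = 2*b/(S + b) (w(b, S) = (2*b)/(S + b) = 2*b/(S + b))
124 + (-6 + (0 + 2))²*w(-12, 2) = 124 + (-6 + (0 + 2))²*(2*(-12)/(2 - 12)) = 124 + (-6 + 2)²*(2*(-12)/(-10)) = 124 + (-4)²*(2*(-12)*(-⅒)) = 124 + 16*(12/5) = 124 + 192/5 = 812/5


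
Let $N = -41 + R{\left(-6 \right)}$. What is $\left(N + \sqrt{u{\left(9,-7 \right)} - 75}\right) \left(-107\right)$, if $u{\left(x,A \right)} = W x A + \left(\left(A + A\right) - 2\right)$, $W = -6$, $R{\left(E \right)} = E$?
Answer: $5029 - 107 \sqrt{287} \approx 3216.3$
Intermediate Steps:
$N = -47$ ($N = -41 - 6 = -47$)
$u{\left(x,A \right)} = -2 + 2 A - 6 A x$ ($u{\left(x,A \right)} = - 6 x A + \left(\left(A + A\right) - 2\right) = - 6 A x + \left(2 A - 2\right) = - 6 A x + \left(-2 + 2 A\right) = -2 + 2 A - 6 A x$)
$\left(N + \sqrt{u{\left(9,-7 \right)} - 75}\right) \left(-107\right) = \left(-47 + \sqrt{\left(-2 + 2 \left(-7\right) - \left(-42\right) 9\right) - 75}\right) \left(-107\right) = \left(-47 + \sqrt{\left(-2 - 14 + 378\right) - 75}\right) \left(-107\right) = \left(-47 + \sqrt{362 - 75}\right) \left(-107\right) = \left(-47 + \sqrt{287}\right) \left(-107\right) = 5029 - 107 \sqrt{287}$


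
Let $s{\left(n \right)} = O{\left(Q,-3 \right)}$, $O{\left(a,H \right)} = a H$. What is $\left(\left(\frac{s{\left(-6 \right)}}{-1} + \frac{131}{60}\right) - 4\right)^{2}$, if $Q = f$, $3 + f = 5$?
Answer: $\frac{63001}{3600} \approx 17.5$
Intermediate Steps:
$f = 2$ ($f = -3 + 5 = 2$)
$Q = 2$
$O{\left(a,H \right)} = H a$
$s{\left(n \right)} = -6$ ($s{\left(n \right)} = \left(-3\right) 2 = -6$)
$\left(\left(\frac{s{\left(-6 \right)}}{-1} + \frac{131}{60}\right) - 4\right)^{2} = \left(\left(- \frac{6}{-1} + \frac{131}{60}\right) - 4\right)^{2} = \left(\left(\left(-6\right) \left(-1\right) + 131 \cdot \frac{1}{60}\right) - 4\right)^{2} = \left(\left(6 + \frac{131}{60}\right) - 4\right)^{2} = \left(\frac{491}{60} - 4\right)^{2} = \left(\frac{251}{60}\right)^{2} = \frac{63001}{3600}$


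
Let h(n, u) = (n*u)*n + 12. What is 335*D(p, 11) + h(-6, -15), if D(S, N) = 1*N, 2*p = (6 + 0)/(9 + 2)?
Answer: 3157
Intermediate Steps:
p = 3/11 (p = ((6 + 0)/(9 + 2))/2 = (6/11)/2 = (6*(1/11))/2 = (1/2)*(6/11) = 3/11 ≈ 0.27273)
D(S, N) = N
h(n, u) = 12 + u*n**2 (h(n, u) = u*n**2 + 12 = 12 + u*n**2)
335*D(p, 11) + h(-6, -15) = 335*11 + (12 - 15*(-6)**2) = 3685 + (12 - 15*36) = 3685 + (12 - 540) = 3685 - 528 = 3157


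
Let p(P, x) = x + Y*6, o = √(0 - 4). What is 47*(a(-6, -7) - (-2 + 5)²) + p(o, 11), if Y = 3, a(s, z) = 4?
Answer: -206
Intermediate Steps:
o = 2*I (o = √(-4) = 2*I ≈ 2.0*I)
p(P, x) = 18 + x (p(P, x) = x + 3*6 = x + 18 = 18 + x)
47*(a(-6, -7) - (-2 + 5)²) + p(o, 11) = 47*(4 - (-2 + 5)²) + (18 + 11) = 47*(4 - 1*3²) + 29 = 47*(4 - 1*9) + 29 = 47*(4 - 9) + 29 = 47*(-5) + 29 = -235 + 29 = -206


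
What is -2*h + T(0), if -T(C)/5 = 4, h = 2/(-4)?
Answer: -19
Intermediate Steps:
h = -1/2 (h = 2*(-1/4) = -1/2 ≈ -0.50000)
T(C) = -20 (T(C) = -5*4 = -20)
-2*h + T(0) = -2*(-1/2) - 20 = 1 - 20 = -19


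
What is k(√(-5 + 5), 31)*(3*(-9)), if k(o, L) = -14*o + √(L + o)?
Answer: -27*√31 ≈ -150.33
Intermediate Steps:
k(o, L) = √(L + o) - 14*o
k(√(-5 + 5), 31)*(3*(-9)) = (√(31 + √(-5 + 5)) - 14*√(-5 + 5))*(3*(-9)) = (√(31 + √0) - 14*√0)*(-27) = (√(31 + 0) - 14*0)*(-27) = (√31 + 0)*(-27) = √31*(-27) = -27*√31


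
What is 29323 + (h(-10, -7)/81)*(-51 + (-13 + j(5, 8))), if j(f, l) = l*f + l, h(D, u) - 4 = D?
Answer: 791753/27 ≈ 29324.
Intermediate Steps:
h(D, u) = 4 + D
j(f, l) = l + f*l (j(f, l) = f*l + l = l + f*l)
29323 + (h(-10, -7)/81)*(-51 + (-13 + j(5, 8))) = 29323 + ((4 - 10)/81)*(-51 + (-13 + 8*(1 + 5))) = 29323 + (-6*1/81)*(-51 + (-13 + 8*6)) = 29323 - 2*(-51 + (-13 + 48))/27 = 29323 - 2*(-51 + 35)/27 = 29323 - 2/27*(-16) = 29323 + 32/27 = 791753/27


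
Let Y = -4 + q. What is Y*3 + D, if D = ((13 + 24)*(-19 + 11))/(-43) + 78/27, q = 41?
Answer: 46739/387 ≈ 120.77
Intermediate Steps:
D = 3782/387 (D = (37*(-8))*(-1/43) + 78*(1/27) = -296*(-1/43) + 26/9 = 296/43 + 26/9 = 3782/387 ≈ 9.7726)
Y = 37 (Y = -4 + 41 = 37)
Y*3 + D = 37*3 + 3782/387 = 111 + 3782/387 = 46739/387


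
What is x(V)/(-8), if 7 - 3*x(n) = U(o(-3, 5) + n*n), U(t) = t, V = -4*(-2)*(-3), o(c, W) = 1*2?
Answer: 571/24 ≈ 23.792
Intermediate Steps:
o(c, W) = 2
V = -24 (V = 8*(-3) = -24)
x(n) = 5/3 - n**2/3 (x(n) = 7/3 - (2 + n*n)/3 = 7/3 - (2 + n**2)/3 = 7/3 + (-2/3 - n**2/3) = 5/3 - n**2/3)
x(V)/(-8) = (5/3 - 1/3*(-24)**2)/(-8) = -(5/3 - 1/3*576)/8 = -(5/3 - 192)/8 = -1/8*(-571/3) = 571/24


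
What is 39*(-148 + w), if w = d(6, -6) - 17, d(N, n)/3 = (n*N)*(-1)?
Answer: -2223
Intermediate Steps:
d(N, n) = -3*N*n (d(N, n) = 3*((n*N)*(-1)) = 3*((N*n)*(-1)) = 3*(-N*n) = -3*N*n)
w = 91 (w = -3*6*(-6) - 17 = 108 - 17 = 91)
39*(-148 + w) = 39*(-148 + 91) = 39*(-57) = -2223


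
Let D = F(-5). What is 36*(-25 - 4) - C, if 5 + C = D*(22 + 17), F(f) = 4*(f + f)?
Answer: 521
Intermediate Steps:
F(f) = 8*f (F(f) = 4*(2*f) = 8*f)
D = -40 (D = 8*(-5) = -40)
C = -1565 (C = -5 - 40*(22 + 17) = -5 - 40*39 = -5 - 1560 = -1565)
36*(-25 - 4) - C = 36*(-25 - 4) - 1*(-1565) = 36*(-29) + 1565 = -1044 + 1565 = 521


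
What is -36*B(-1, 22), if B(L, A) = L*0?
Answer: 0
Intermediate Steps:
B(L, A) = 0
-36*B(-1, 22) = -36*0 = 0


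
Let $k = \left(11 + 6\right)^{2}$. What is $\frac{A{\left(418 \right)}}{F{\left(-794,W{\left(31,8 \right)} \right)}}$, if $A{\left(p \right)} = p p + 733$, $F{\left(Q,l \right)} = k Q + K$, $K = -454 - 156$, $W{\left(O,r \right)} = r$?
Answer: $- \frac{175457}{230076} \approx -0.7626$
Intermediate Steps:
$k = 289$ ($k = 17^{2} = 289$)
$K = -610$
$F{\left(Q,l \right)} = -610 + 289 Q$ ($F{\left(Q,l \right)} = 289 Q - 610 = -610 + 289 Q$)
$A{\left(p \right)} = 733 + p^{2}$ ($A{\left(p \right)} = p^{2} + 733 = 733 + p^{2}$)
$\frac{A{\left(418 \right)}}{F{\left(-794,W{\left(31,8 \right)} \right)}} = \frac{733 + 418^{2}}{-610 + 289 \left(-794\right)} = \frac{733 + 174724}{-610 - 229466} = \frac{175457}{-230076} = 175457 \left(- \frac{1}{230076}\right) = - \frac{175457}{230076}$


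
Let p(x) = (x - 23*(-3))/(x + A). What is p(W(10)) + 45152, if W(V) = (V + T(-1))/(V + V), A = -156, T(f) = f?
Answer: 46822161/1037 ≈ 45152.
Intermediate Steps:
W(V) = (-1 + V)/(2*V) (W(V) = (V - 1)/(V + V) = (-1 + V)/((2*V)) = (-1 + V)*(1/(2*V)) = (-1 + V)/(2*V))
p(x) = (69 + x)/(-156 + x) (p(x) = (x - 23*(-3))/(x - 156) = (x + 69)/(-156 + x) = (69 + x)/(-156 + x))
p(W(10)) + 45152 = (69 + (½)*(-1 + 10)/10)/(-156 + (½)*(-1 + 10)/10) + 45152 = (69 + (½)*(⅒)*9)/(-156 + (½)*(⅒)*9) + 45152 = (69 + 9/20)/(-156 + 9/20) + 45152 = (1389/20)/(-3111/20) + 45152 = -20/3111*1389/20 + 45152 = -463/1037 + 45152 = 46822161/1037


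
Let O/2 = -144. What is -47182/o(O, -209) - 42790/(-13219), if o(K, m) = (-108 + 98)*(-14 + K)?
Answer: -247236529/19960690 ≈ -12.386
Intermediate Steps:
O = -288 (O = 2*(-144) = -288)
o(K, m) = 140 - 10*K (o(K, m) = -10*(-14 + K) = 140 - 10*K)
-47182/o(O, -209) - 42790/(-13219) = -47182/(140 - 10*(-288)) - 42790/(-13219) = -47182/(140 + 2880) - 42790*(-1/13219) = -47182/3020 + 42790/13219 = -47182*1/3020 + 42790/13219 = -23591/1510 + 42790/13219 = -247236529/19960690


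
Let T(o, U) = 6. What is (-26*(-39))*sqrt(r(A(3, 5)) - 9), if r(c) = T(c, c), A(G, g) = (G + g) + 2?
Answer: 1014*I*sqrt(3) ≈ 1756.3*I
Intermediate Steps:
A(G, g) = 2 + G + g
r(c) = 6
(-26*(-39))*sqrt(r(A(3, 5)) - 9) = (-26*(-39))*sqrt(6 - 9) = 1014*sqrt(-3) = 1014*(I*sqrt(3)) = 1014*I*sqrt(3)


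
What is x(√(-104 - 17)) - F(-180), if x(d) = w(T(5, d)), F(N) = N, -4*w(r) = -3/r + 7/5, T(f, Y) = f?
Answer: 899/5 ≈ 179.80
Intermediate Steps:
w(r) = -7/20 + 3/(4*r) (w(r) = -(-3/r + 7/5)/4 = -(7/5 - 3/r)/4 = -7/20 + 3/(4*r))
x(d) = -⅕ (x(d) = (1/20)*(15 - 7*5)/5 = (1/20)*(⅕)*(15 - 35) = (1/20)*(⅕)*(-20) = -⅕)
x(√(-104 - 17)) - F(-180) = -⅕ - 1*(-180) = -⅕ + 180 = 899/5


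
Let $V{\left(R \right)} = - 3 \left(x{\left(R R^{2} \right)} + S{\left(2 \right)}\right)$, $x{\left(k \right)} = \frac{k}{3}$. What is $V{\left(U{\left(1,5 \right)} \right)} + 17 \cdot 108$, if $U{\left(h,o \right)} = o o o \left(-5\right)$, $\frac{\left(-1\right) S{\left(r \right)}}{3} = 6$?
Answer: $244142515$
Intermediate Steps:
$x{\left(k \right)} = \frac{k}{3}$ ($x{\left(k \right)} = k \frac{1}{3} = \frac{k}{3}$)
$S{\left(r \right)} = -18$ ($S{\left(r \right)} = \left(-3\right) 6 = -18$)
$U{\left(h,o \right)} = - 5 o^{3}$ ($U{\left(h,o \right)} = o^{2} \left(- 5 o\right) = - 5 o^{3}$)
$V{\left(R \right)} = 54 - R^{3}$ ($V{\left(R \right)} = - 3 \left(\frac{R R^{2}}{3} - 18\right) = - 3 \left(\frac{R^{3}}{3} - 18\right) = - 3 \left(-18 + \frac{R^{3}}{3}\right) = 54 - R^{3}$)
$V{\left(U{\left(1,5 \right)} \right)} + 17 \cdot 108 = \left(54 - \left(- 5 \cdot 5^{3}\right)^{3}\right) + 17 \cdot 108 = \left(54 - \left(\left(-5\right) 125\right)^{3}\right) + 1836 = \left(54 - \left(-625\right)^{3}\right) + 1836 = \left(54 - -244140625\right) + 1836 = \left(54 + 244140625\right) + 1836 = 244140679 + 1836 = 244142515$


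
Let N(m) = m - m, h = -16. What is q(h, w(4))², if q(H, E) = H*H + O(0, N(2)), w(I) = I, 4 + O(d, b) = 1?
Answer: 64009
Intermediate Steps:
N(m) = 0
O(d, b) = -3 (O(d, b) = -4 + 1 = -3)
q(H, E) = -3 + H² (q(H, E) = H*H - 3 = H² - 3 = -3 + H²)
q(h, w(4))² = (-3 + (-16)²)² = (-3 + 256)² = 253² = 64009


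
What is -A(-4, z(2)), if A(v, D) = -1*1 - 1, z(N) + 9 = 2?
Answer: 2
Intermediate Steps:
z(N) = -7 (z(N) = -9 + 2 = -7)
A(v, D) = -2 (A(v, D) = -1 - 1 = -2)
-A(-4, z(2)) = -1*(-2) = 2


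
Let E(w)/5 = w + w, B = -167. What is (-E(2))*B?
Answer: 3340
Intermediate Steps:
E(w) = 10*w (E(w) = 5*(w + w) = 5*(2*w) = 10*w)
(-E(2))*B = -10*2*(-167) = -1*20*(-167) = -20*(-167) = 3340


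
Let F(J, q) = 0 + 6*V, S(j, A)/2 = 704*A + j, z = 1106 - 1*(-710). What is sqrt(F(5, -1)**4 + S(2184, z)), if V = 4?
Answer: 4*sqrt(180817) ≈ 1700.9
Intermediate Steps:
z = 1816 (z = 1106 + 710 = 1816)
S(j, A) = 2*j + 1408*A (S(j, A) = 2*(704*A + j) = 2*(j + 704*A) = 2*j + 1408*A)
F(J, q) = 24 (F(J, q) = 0 + 6*4 = 0 + 24 = 24)
sqrt(F(5, -1)**4 + S(2184, z)) = sqrt(24**4 + (2*2184 + 1408*1816)) = sqrt(331776 + (4368 + 2556928)) = sqrt(331776 + 2561296) = sqrt(2893072) = 4*sqrt(180817)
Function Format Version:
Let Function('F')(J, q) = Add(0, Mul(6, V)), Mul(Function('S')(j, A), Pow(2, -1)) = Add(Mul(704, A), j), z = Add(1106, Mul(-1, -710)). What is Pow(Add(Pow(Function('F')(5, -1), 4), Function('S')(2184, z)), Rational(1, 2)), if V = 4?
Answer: Mul(4, Pow(180817, Rational(1, 2))) ≈ 1700.9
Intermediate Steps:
z = 1816 (z = Add(1106, 710) = 1816)
Function('S')(j, A) = Add(Mul(2, j), Mul(1408, A)) (Function('S')(j, A) = Mul(2, Add(Mul(704, A), j)) = Mul(2, Add(j, Mul(704, A))) = Add(Mul(2, j), Mul(1408, A)))
Function('F')(J, q) = 24 (Function('F')(J, q) = Add(0, Mul(6, 4)) = Add(0, 24) = 24)
Pow(Add(Pow(Function('F')(5, -1), 4), Function('S')(2184, z)), Rational(1, 2)) = Pow(Add(Pow(24, 4), Add(Mul(2, 2184), Mul(1408, 1816))), Rational(1, 2)) = Pow(Add(331776, Add(4368, 2556928)), Rational(1, 2)) = Pow(Add(331776, 2561296), Rational(1, 2)) = Pow(2893072, Rational(1, 2)) = Mul(4, Pow(180817, Rational(1, 2)))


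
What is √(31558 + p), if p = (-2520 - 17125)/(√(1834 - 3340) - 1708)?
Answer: √(10757897077387856 + 2293569466*I*√1506)/583754 ≈ 177.68 + 0.00073502*I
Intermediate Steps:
p = -19645/(-1708 + I*√1506) (p = -19645/(√(-1506) - 1708) = -19645/(I*√1506 - 1708) = -19645/(-1708 + I*√1506) ≈ 11.496 + 0.26119*I)
√(31558 + p) = √(31558 + (3355366/291877 + 3929*I*√1506/583754)) = √(9214409732/291877 + 3929*I*√1506/583754)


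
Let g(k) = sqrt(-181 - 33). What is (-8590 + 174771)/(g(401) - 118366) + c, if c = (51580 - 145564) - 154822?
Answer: -1742959331768633/7005255085 - 166181*I*sqrt(214)/14010510170 ≈ -2.4881e+5 - 0.00017351*I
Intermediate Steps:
g(k) = I*sqrt(214) (g(k) = sqrt(-214) = I*sqrt(214))
c = -248806 (c = -93984 - 154822 = -248806)
(-8590 + 174771)/(g(401) - 118366) + c = (-8590 + 174771)/(I*sqrt(214) - 118366) - 248806 = 166181/(-118366 + I*sqrt(214)) - 248806 = -248806 + 166181/(-118366 + I*sqrt(214))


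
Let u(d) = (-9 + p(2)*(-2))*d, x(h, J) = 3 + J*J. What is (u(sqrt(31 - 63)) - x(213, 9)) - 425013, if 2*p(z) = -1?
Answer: -425097 - 32*I*sqrt(2) ≈ -4.251e+5 - 45.255*I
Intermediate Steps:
x(h, J) = 3 + J**2
p(z) = -1/2 (p(z) = (1/2)*(-1) = -1/2)
u(d) = -8*d (u(d) = (-9 - 1/2*(-2))*d = (-9 + 1)*d = -8*d)
(u(sqrt(31 - 63)) - x(213, 9)) - 425013 = (-8*sqrt(31 - 63) - (3 + 9**2)) - 425013 = (-32*I*sqrt(2) - (3 + 81)) - 425013 = (-32*I*sqrt(2) - 1*84) - 425013 = (-32*I*sqrt(2) - 84) - 425013 = (-84 - 32*I*sqrt(2)) - 425013 = -425097 - 32*I*sqrt(2)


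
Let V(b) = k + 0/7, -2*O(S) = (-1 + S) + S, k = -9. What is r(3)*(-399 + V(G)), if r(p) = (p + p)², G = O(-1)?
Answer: -14688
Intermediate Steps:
O(S) = ½ - S (O(S) = -((-1 + S) + S)/2 = -(-1 + 2*S)/2 = ½ - S)
G = 3/2 (G = ½ - 1*(-1) = ½ + 1 = 3/2 ≈ 1.5000)
V(b) = -9 (V(b) = -9 + 0/7 = -9 + 0*(⅐) = -9 + 0 = -9)
r(p) = 4*p² (r(p) = (2*p)² = 4*p²)
r(3)*(-399 + V(G)) = (4*3²)*(-399 - 9) = (4*9)*(-408) = 36*(-408) = -14688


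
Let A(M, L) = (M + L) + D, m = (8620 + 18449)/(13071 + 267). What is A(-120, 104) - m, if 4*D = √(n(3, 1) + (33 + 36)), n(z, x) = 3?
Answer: -80159/4446 + 3*√2/2 ≈ -15.908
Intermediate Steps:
m = 9023/4446 (m = 27069/13338 = 27069*(1/13338) = 9023/4446 ≈ 2.0295)
D = 3*√2/2 (D = √(3 + (33 + 36))/4 = √(3 + 69)/4 = √72/4 = (6*√2)/4 = 3*√2/2 ≈ 2.1213)
A(M, L) = L + M + 3*√2/2 (A(M, L) = (M + L) + 3*√2/2 = (L + M) + 3*√2/2 = L + M + 3*√2/2)
A(-120, 104) - m = (104 - 120 + 3*√2/2) - 1*9023/4446 = (-16 + 3*√2/2) - 9023/4446 = -80159/4446 + 3*√2/2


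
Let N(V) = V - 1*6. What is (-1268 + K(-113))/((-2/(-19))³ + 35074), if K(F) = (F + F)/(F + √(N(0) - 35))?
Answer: -5056187299/140078848770 + 775067*I*√41/1540867336470 ≈ -0.036095 + 3.2208e-6*I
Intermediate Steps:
N(V) = -6 + V (N(V) = V - 6 = -6 + V)
K(F) = 2*F/(F + I*√41) (K(F) = (F + F)/(F + √((-6 + 0) - 35)) = (2*F)/(F + √(-6 - 35)) = (2*F)/(F + √(-41)) = (2*F)/(F + I*√41) = 2*F/(F + I*√41))
(-1268 + K(-113))/((-2/(-19))³ + 35074) = (-1268 + 2*(-113)/(-113 + I*√41))/((-2/(-19))³ + 35074) = (-1268 - 226/(-113 + I*√41))/((-2*(-1/19))³ + 35074) = (-1268 - 226/(-113 + I*√41))/((2/19)³ + 35074) = (-1268 - 226/(-113 + I*√41))/(8/6859 + 35074) = (-1268 - 226/(-113 + I*√41))/(240572574/6859) = (-1268 - 226/(-113 + I*√41))*(6859/240572574) = -4348606/120286287 - 775067/(120286287*(-113 + I*√41))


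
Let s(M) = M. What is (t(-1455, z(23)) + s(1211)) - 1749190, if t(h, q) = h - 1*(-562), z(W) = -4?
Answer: -1748872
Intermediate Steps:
t(h, q) = 562 + h (t(h, q) = h + 562 = 562 + h)
(t(-1455, z(23)) + s(1211)) - 1749190 = ((562 - 1455) + 1211) - 1749190 = (-893 + 1211) - 1749190 = 318 - 1749190 = -1748872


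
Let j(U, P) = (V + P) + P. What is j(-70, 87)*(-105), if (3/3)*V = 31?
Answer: -21525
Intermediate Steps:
V = 31
j(U, P) = 31 + 2*P (j(U, P) = (31 + P) + P = 31 + 2*P)
j(-70, 87)*(-105) = (31 + 2*87)*(-105) = (31 + 174)*(-105) = 205*(-105) = -21525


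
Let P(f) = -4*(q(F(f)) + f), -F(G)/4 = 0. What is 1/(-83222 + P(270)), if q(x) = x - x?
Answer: -1/84302 ≈ -1.1862e-5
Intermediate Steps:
F(G) = 0 (F(G) = -4*0 = 0)
q(x) = 0
P(f) = -4*f (P(f) = -4*(0 + f) = -4*f)
1/(-83222 + P(270)) = 1/(-83222 - 4*270) = 1/(-83222 - 1080) = 1/(-84302) = -1/84302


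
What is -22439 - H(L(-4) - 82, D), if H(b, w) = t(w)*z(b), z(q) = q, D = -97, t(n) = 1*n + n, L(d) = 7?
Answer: -36989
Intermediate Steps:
t(n) = 2*n (t(n) = n + n = 2*n)
H(b, w) = 2*b*w (H(b, w) = (2*w)*b = 2*b*w)
-22439 - H(L(-4) - 82, D) = -22439 - 2*(7 - 82)*(-97) = -22439 - 2*(-75)*(-97) = -22439 - 1*14550 = -22439 - 14550 = -36989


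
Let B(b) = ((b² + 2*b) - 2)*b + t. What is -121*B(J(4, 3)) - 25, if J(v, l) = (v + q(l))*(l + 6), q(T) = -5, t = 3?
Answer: 66041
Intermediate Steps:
J(v, l) = (-5 + v)*(6 + l) (J(v, l) = (v - 5)*(l + 6) = (-5 + v)*(6 + l))
B(b) = 3 + b*(-2 + b² + 2*b) (B(b) = ((b² + 2*b) - 2)*b + 3 = (-2 + b² + 2*b)*b + 3 = b*(-2 + b² + 2*b) + 3 = 3 + b*(-2 + b² + 2*b))
-121*B(J(4, 3)) - 25 = -121*(3 + (-30 - 5*3 + 6*4 + 3*4)³ - 2*(-30 - 5*3 + 6*4 + 3*4) + 2*(-30 - 5*3 + 6*4 + 3*4)²) - 25 = -121*(3 + (-30 - 15 + 24 + 12)³ - 2*(-30 - 15 + 24 + 12) + 2*(-30 - 15 + 24 + 12)²) - 25 = -121*(3 + (-9)³ - 2*(-9) + 2*(-9)²) - 25 = -121*(3 - 729 + 18 + 2*81) - 25 = -121*(3 - 729 + 18 + 162) - 25 = -121*(-546) - 25 = 66066 - 25 = 66041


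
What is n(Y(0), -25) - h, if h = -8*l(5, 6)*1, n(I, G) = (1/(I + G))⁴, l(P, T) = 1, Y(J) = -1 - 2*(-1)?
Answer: 2654209/331776 ≈ 8.0000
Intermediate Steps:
Y(J) = 1 (Y(J) = -1 + 2 = 1)
n(I, G) = (G + I)⁻⁴ (n(I, G) = (1/(G + I))⁴ = (G + I)⁻⁴)
h = -8 (h = -8*1*1 = -8*1 = -8)
n(Y(0), -25) - h = (-25 + 1)⁻⁴ - 1*(-8) = (-24)⁻⁴ + 8 = 1/331776 + 8 = 2654209/331776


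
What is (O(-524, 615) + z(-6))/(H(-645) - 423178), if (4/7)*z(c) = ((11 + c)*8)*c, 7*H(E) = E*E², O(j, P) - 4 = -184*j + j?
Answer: -668332/271298371 ≈ -0.0024635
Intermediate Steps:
O(j, P) = 4 - 183*j (O(j, P) = 4 + (-184*j + j) = 4 - 183*j)
H(E) = E³/7 (H(E) = (E*E²)/7 = E³/7)
z(c) = 7*c*(88 + 8*c)/4 (z(c) = 7*(((11 + c)*8)*c)/4 = 7*((88 + 8*c)*c)/4 = 7*(c*(88 + 8*c))/4 = 7*c*(88 + 8*c)/4)
(O(-524, 615) + z(-6))/(H(-645) - 423178) = ((4 - 183*(-524)) + 14*(-6)*(11 - 6))/((⅐)*(-645)³ - 423178) = ((4 + 95892) + 14*(-6)*5)/((⅐)*(-268336125) - 423178) = (95896 - 420)/(-268336125/7 - 423178) = 95476/(-271298371/7) = 95476*(-7/271298371) = -668332/271298371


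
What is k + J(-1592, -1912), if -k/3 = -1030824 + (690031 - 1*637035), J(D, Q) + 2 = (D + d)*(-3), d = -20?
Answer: 2938318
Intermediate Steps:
J(D, Q) = 58 - 3*D (J(D, Q) = -2 + (D - 20)*(-3) = -2 + (-20 + D)*(-3) = -2 + (60 - 3*D) = 58 - 3*D)
k = 2933484 (k = -3*(-1030824 + (690031 - 1*637035)) = -3*(-1030824 + (690031 - 637035)) = -3*(-1030824 + 52996) = -3*(-977828) = 2933484)
k + J(-1592, -1912) = 2933484 + (58 - 3*(-1592)) = 2933484 + (58 + 4776) = 2933484 + 4834 = 2938318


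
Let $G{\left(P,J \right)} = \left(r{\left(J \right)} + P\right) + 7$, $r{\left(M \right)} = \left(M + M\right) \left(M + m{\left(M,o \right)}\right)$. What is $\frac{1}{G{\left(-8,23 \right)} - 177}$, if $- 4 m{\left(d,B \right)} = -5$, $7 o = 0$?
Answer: $\frac{2}{1875} \approx 0.0010667$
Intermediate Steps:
$o = 0$ ($o = \frac{1}{7} \cdot 0 = 0$)
$m{\left(d,B \right)} = \frac{5}{4}$ ($m{\left(d,B \right)} = \left(- \frac{1}{4}\right) \left(-5\right) = \frac{5}{4}$)
$r{\left(M \right)} = 2 M \left(\frac{5}{4} + M\right)$ ($r{\left(M \right)} = \left(M + M\right) \left(M + \frac{5}{4}\right) = 2 M \left(\frac{5}{4} + M\right)$)
$G{\left(P,J \right)} = 7 + P + \frac{J \left(5 + 4 J\right)}{2}$ ($G{\left(P,J \right)} = \left(\frac{J \left(5 + 4 J\right)}{2} + P\right) + 7 = \left(P + \frac{J \left(5 + 4 J\right)}{2}\right) + 7 = 7 + P + \frac{J \left(5 + 4 J\right)}{2}$)
$\frac{1}{G{\left(-8,23 \right)} - 177} = \frac{1}{\left(7 - 8 + \frac{1}{2} \cdot 23 \left(5 + 4 \cdot 23\right)\right) - 177} = \frac{1}{\left(7 - 8 + \frac{1}{2} \cdot 23 \left(5 + 92\right)\right) - 177} = \frac{1}{\left(7 - 8 + \frac{1}{2} \cdot 23 \cdot 97\right) - 177} = \frac{1}{\left(7 - 8 + \frac{2231}{2}\right) - 177} = \frac{1}{\frac{2229}{2} - 177} = \frac{1}{\frac{1875}{2}} = \frac{2}{1875}$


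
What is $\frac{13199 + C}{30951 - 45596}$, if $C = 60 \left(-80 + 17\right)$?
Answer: $- \frac{9419}{14645} \approx -0.64315$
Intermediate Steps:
$C = -3780$ ($C = 60 \left(-63\right) = -3780$)
$\frac{13199 + C}{30951 - 45596} = \frac{13199 - 3780}{30951 - 45596} = \frac{9419}{-14645} = 9419 \left(- \frac{1}{14645}\right) = - \frac{9419}{14645}$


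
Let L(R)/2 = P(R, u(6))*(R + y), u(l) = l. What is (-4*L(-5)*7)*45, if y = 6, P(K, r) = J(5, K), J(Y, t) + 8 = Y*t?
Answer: 83160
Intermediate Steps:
J(Y, t) = -8 + Y*t
P(K, r) = -8 + 5*K
L(R) = 2*(-8 + 5*R)*(6 + R) (L(R) = 2*((-8 + 5*R)*(R + 6)) = 2*((-8 + 5*R)*(6 + R)) = 2*(-8 + 5*R)*(6 + R))
(-4*L(-5)*7)*45 = (-8*(-8 + 5*(-5))*(6 - 5)*7)*45 = (-8*(-8 - 25)*7)*45 = (-8*(-33)*7)*45 = (-4*(-66)*7)*45 = (264*7)*45 = 1848*45 = 83160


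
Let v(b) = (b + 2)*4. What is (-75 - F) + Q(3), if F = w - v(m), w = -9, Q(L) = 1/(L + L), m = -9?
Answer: -563/6 ≈ -93.833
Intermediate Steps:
Q(L) = 1/(2*L)
v(b) = 8 + 4*b (v(b) = (2 + b)*4 = 8 + 4*b)
F = 19 (F = -9 - (8 + 4*(-9)) = -9 - (8 - 36) = -9 - 1*(-28) = -9 + 28 = 19)
(-75 - F) + Q(3) = (-75 - 1*19) + (1/2)/3 = (-75 - 19) + (1/2)*(1/3) = -94 + 1/6 = -563/6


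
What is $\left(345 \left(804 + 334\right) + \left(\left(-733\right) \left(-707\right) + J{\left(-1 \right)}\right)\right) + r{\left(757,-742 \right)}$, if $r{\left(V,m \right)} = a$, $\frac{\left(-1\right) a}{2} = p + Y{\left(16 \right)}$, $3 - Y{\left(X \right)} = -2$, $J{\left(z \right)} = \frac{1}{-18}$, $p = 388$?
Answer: $\frac{16380989}{18} \approx 9.1006 \cdot 10^{5}$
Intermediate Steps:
$J{\left(z \right)} = - \frac{1}{18}$
$Y{\left(X \right)} = 5$ ($Y{\left(X \right)} = 3 - -2 = 3 + 2 = 5$)
$a = -786$ ($a = - 2 \left(388 + 5\right) = \left(-2\right) 393 = -786$)
$r{\left(V,m \right)} = -786$
$\left(345 \left(804 + 334\right) + \left(\left(-733\right) \left(-707\right) + J{\left(-1 \right)}\right)\right) + r{\left(757,-742 \right)} = \left(345 \left(804 + 334\right) - - \frac{9328157}{18}\right) - 786 = \left(345 \cdot 1138 + \left(518231 - \frac{1}{18}\right)\right) - 786 = \left(392610 + \frac{9328157}{18}\right) - 786 = \frac{16395137}{18} - 786 = \frac{16380989}{18}$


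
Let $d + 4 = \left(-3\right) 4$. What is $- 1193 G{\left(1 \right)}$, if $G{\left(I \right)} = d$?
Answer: $19088$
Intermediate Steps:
$d = -16$ ($d = -4 - 12 = -16$)
$G{\left(I \right)} = -16$
$- 1193 G{\left(1 \right)} = \left(-1193\right) \left(-16\right) = 19088$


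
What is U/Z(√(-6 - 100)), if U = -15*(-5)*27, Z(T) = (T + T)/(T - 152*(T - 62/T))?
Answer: -25747875/106 ≈ -2.4290e+5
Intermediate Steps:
Z(T) = 2*T/(-151*T + 9424/T) (Z(T) = (2*T)/(T + (-152*T + 9424/T)) = (2*T)/(-151*T + 9424/T) = 2*T/(-151*T + 9424/T))
U = 2025 (U = 75*27 = 2025)
U/Z(√(-6 - 100)) = 2025/((-2*(√(-6 - 100))²/(-9424 + 151*(√(-6 - 100))²))) = 2025/((-2*(√(-106))²/(-9424 + 151*(√(-106))²))) = 2025/((-2*(I*√106)²/(-9424 + 151*(I*√106)²))) = 2025/((-2*(-106)/(-9424 + 151*(-106)))) = 2025/((-2*(-106)/(-9424 - 16006))) = 2025/((-2*(-106)/(-25430))) = 2025/((-2*(-106)*(-1/25430))) = 2025/(-106/12715) = 2025*(-12715/106) = -25747875/106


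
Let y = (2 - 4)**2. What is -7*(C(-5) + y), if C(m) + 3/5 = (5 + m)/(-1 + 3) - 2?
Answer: -49/5 ≈ -9.8000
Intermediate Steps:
y = 4 (y = (-2)**2 = 4)
C(m) = -1/10 + m/2 (C(m) = -3/5 + ((5 + m)/(-1 + 3) - 2) = -3/5 + ((5 + m)/2 - 2) = -3/5 + ((5 + m)*(1/2) - 2) = -3/5 + ((5/2 + m/2) - 2) = -3/5 + (1/2 + m/2) = -1/10 + m/2)
-7*(C(-5) + y) = -7*((-1/10 + (1/2)*(-5)) + 4) = -7*((-1/10 - 5/2) + 4) = -7*(-13/5 + 4) = -7*7/5 = -49/5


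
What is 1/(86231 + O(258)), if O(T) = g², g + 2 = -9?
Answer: 1/86352 ≈ 1.1581e-5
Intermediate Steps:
g = -11 (g = -2 - 9 = -11)
O(T) = 121 (O(T) = (-11)² = 121)
1/(86231 + O(258)) = 1/(86231 + 121) = 1/86352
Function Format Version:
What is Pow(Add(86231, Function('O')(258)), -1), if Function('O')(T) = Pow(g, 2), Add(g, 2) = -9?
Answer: Rational(1, 86352) ≈ 1.1581e-5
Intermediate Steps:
g = -11 (g = Add(-2, -9) = -11)
Function('O')(T) = 121 (Function('O')(T) = Pow(-11, 2) = 121)
Pow(Add(86231, Function('O')(258)), -1) = Pow(Add(86231, 121), -1) = Pow(86352, -1) = Rational(1, 86352)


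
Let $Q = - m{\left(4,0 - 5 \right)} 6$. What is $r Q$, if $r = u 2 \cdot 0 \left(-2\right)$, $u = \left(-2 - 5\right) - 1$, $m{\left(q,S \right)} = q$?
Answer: $0$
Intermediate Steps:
$Q = -24$ ($Q = \left(-1\right) 4 \cdot 6 = \left(-4\right) 6 = -24$)
$u = -8$ ($u = \left(-2 - 5\right) - 1 = -7 - 1 = -8$)
$r = 0$ ($r = - 8 \cdot 2 \cdot 0 \left(-2\right) = - 8 \cdot 0 \left(-2\right) = \left(-8\right) 0 = 0$)
$r Q = 0 \left(-24\right) = 0$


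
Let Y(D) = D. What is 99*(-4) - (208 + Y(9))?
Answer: -613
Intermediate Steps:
99*(-4) - (208 + Y(9)) = 99*(-4) - (208 + 9) = -396 - 1*217 = -396 - 217 = -613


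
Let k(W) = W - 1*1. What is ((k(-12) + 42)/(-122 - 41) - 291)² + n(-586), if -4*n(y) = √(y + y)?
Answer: 2252641444/26569 - I*√293/2 ≈ 84785.0 - 8.5586*I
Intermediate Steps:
k(W) = -1 + W (k(W) = W - 1 = -1 + W)
n(y) = -√2*√y/4 (n(y) = -√(y + y)/4 = -√2*√y/4)
((k(-12) + 42)/(-122 - 41) - 291)² + n(-586) = (((-1 - 12) + 42)/(-122 - 41) - 291)² - √2*√(-586)/4 = ((-13 + 42)/(-163) - 291)² - √2*I*√586/4 = (29*(-1/163) - 291)² - I*√293/2 = (-29/163 - 291)² - I*√293/2 = (-47462/163)² - I*√293/2 = 2252641444/26569 - I*√293/2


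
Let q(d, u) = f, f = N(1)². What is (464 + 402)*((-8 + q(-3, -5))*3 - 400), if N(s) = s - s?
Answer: -367184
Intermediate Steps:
N(s) = 0
f = 0 (f = 0² = 0)
q(d, u) = 0
(464 + 402)*((-8 + q(-3, -5))*3 - 400) = (464 + 402)*((-8 + 0)*3 - 400) = 866*(-8*3 - 400) = 866*(-24 - 400) = 866*(-424) = -367184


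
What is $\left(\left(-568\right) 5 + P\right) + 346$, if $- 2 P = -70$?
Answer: $-2459$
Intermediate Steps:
$P = 35$ ($P = \left(- \frac{1}{2}\right) \left(-70\right) = 35$)
$\left(\left(-568\right) 5 + P\right) + 346 = \left(\left(-568\right) 5 + 35\right) + 346 = \left(-2840 + 35\right) + 346 = -2805 + 346 = -2459$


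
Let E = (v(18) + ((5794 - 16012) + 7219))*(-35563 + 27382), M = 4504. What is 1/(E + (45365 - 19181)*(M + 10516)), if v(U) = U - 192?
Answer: 1/419241993 ≈ 2.3853e-9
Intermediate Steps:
v(U) = -192 + U
E = 25958313 (E = ((-192 + 18) + ((5794 - 16012) + 7219))*(-35563 + 27382) = (-174 + (-10218 + 7219))*(-8181) = (-174 - 2999)*(-8181) = -3173*(-8181) = 25958313)
1/(E + (45365 - 19181)*(M + 10516)) = 1/(25958313 + (45365 - 19181)*(4504 + 10516)) = 1/(25958313 + 26184*15020) = 1/(25958313 + 393283680) = 1/419241993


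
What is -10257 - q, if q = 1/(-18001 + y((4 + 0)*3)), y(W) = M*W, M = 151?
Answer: -166050572/16189 ≈ -10257.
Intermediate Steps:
y(W) = 151*W
q = -1/16189 (q = 1/(-18001 + 151*((4 + 0)*3)) = 1/(-18001 + 151*(4*3)) = 1/(-18001 + 151*12) = 1/(-18001 + 1812) = 1/(-16189) = -1/16189 ≈ -6.1770e-5)
-10257 - q = -10257 - 1*(-1/16189) = -10257 + 1/16189 = -166050572/16189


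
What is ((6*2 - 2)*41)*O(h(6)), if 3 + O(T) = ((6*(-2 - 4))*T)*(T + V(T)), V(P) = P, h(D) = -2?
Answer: -119310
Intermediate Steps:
O(T) = -3 - 72*T**2 (O(T) = -3 + ((6*(-2 - 4))*T)*(T + T) = -3 + ((6*(-6))*T)*(2*T) = -3 + (-36*T)*(2*T) = -3 - 72*T**2)
((6*2 - 2)*41)*O(h(6)) = ((6*2 - 2)*41)*(-3 - 72*(-2)**2) = ((12 - 2)*41)*(-3 - 72*4) = (10*41)*(-3 - 288) = 410*(-291) = -119310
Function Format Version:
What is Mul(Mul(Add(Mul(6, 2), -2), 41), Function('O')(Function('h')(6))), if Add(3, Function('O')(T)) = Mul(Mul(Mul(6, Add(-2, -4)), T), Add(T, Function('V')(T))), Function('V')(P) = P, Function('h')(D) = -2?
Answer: -119310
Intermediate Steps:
Function('O')(T) = Add(-3, Mul(-72, Pow(T, 2))) (Function('O')(T) = Add(-3, Mul(Mul(Mul(6, Add(-2, -4)), T), Add(T, T))) = Add(-3, Mul(Mul(Mul(6, -6), T), Mul(2, T))) = Add(-3, Mul(Mul(-36, T), Mul(2, T))) = Add(-3, Mul(-72, Pow(T, 2))))
Mul(Mul(Add(Mul(6, 2), -2), 41), Function('O')(Function('h')(6))) = Mul(Mul(Add(Mul(6, 2), -2), 41), Add(-3, Mul(-72, Pow(-2, 2)))) = Mul(Mul(Add(12, -2), 41), Add(-3, Mul(-72, 4))) = Mul(Mul(10, 41), Add(-3, -288)) = Mul(410, -291) = -119310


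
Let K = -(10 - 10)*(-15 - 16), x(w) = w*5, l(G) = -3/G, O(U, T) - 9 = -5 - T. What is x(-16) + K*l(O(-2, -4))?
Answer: -80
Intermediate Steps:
O(U, T) = 4 - T (O(U, T) = 9 + (-5 - T) = 4 - T)
x(w) = 5*w
K = 0 (K = -0*(-31) = -1*0 = 0)
x(-16) + K*l(O(-2, -4)) = 5*(-16) + 0*(-3/(4 - 1*(-4))) = -80 + 0*(-3/(4 + 4)) = -80 + 0*(-3/8) = -80 + 0 = -80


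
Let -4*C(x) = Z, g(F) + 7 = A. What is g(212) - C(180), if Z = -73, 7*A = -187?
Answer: -1455/28 ≈ -51.964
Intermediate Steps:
A = -187/7 (A = (1/7)*(-187) = -187/7 ≈ -26.714)
g(F) = -236/7 (g(F) = -7 - 187/7 = -236/7)
C(x) = 73/4 (C(x) = -1/4*(-73) = 73/4)
g(212) - C(180) = -236/7 - 1*73/4 = -236/7 - 73/4 = -1455/28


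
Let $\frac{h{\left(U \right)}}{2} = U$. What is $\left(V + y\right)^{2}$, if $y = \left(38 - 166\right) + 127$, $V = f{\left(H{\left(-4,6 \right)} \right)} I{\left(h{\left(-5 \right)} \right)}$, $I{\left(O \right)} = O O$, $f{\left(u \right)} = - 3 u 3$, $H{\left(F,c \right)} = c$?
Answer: $29170801$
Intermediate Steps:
$f{\left(u \right)} = - 9 u$
$h{\left(U \right)} = 2 U$
$I{\left(O \right)} = O^{2}$
$V = -5400$ ($V = \left(-9\right) 6 \left(2 \left(-5\right)\right)^{2} = - 54 \left(-10\right)^{2} = \left(-54\right) 100 = -5400$)
$y = -1$ ($y = -128 + 127 = -1$)
$\left(V + y\right)^{2} = \left(-5400 - 1\right)^{2} = \left(-5401\right)^{2} = 29170801$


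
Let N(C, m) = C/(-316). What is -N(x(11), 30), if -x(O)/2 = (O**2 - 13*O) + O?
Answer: 11/158 ≈ 0.069620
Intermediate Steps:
x(O) = -2*O**2 + 24*O (x(O) = -2*((O**2 - 13*O) + O) = -2*(O**2 - 12*O) = -2*O**2 + 24*O)
N(C, m) = -C/316 (N(C, m) = C*(-1/316) = -C/316)
-N(x(11), 30) = -(-1)*2*11*(12 - 1*11)/316 = -(-1)*2*11*(12 - 11)/316 = -(-1)*2*11*1/316 = -(-1)*22/316 = -1*(-11/158) = 11/158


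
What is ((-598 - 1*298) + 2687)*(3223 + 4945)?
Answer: 14628888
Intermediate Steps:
((-598 - 1*298) + 2687)*(3223 + 4945) = ((-598 - 298) + 2687)*8168 = (-896 + 2687)*8168 = 1791*8168 = 14628888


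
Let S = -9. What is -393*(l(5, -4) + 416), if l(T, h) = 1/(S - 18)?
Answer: -1471261/9 ≈ -1.6347e+5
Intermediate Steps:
l(T, h) = -1/27 (l(T, h) = 1/(-9 - 18) = 1/(-27) = -1/27)
-393*(l(5, -4) + 416) = -393*(-1/27 + 416) = -393*11231/27 = -1471261/9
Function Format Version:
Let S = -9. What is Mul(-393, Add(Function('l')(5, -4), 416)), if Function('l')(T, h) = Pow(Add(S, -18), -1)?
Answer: Rational(-1471261, 9) ≈ -1.6347e+5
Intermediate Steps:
Function('l')(T, h) = Rational(-1, 27) (Function('l')(T, h) = Pow(Add(-9, -18), -1) = Pow(-27, -1) = Rational(-1, 27))
Mul(-393, Add(Function('l')(5, -4), 416)) = Mul(-393, Add(Rational(-1, 27), 416)) = Mul(-393, Rational(11231, 27)) = Rational(-1471261, 9)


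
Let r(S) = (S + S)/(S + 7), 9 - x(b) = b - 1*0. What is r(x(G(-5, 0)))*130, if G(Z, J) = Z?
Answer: 520/3 ≈ 173.33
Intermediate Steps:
x(b) = 9 - b (x(b) = 9 - (b - 1*0) = 9 - (b + 0) = 9 - b)
r(S) = 2*S/(7 + S) (r(S) = (2*S)/(7 + S) = 2*S/(7 + S))
r(x(G(-5, 0)))*130 = (2*(9 - 1*(-5))/(7 + (9 - 1*(-5))))*130 = (2*(9 + 5)/(7 + (9 + 5)))*130 = (2*14/(7 + 14))*130 = (2*14/21)*130 = (2*14*(1/21))*130 = (4/3)*130 = 520/3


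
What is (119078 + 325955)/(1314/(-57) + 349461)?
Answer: 8455627/6639321 ≈ 1.2736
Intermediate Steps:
(119078 + 325955)/(1314/(-57) + 349461) = 445033/(1314*(-1/57) + 349461) = 445033/(-438/19 + 349461) = 445033/(6639321/19) = 445033*(19/6639321) = 8455627/6639321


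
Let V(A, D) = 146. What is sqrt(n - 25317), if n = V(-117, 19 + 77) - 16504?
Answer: 5*I*sqrt(1667) ≈ 204.14*I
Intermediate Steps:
n = -16358 (n = 146 - 16504 = -16358)
sqrt(n - 25317) = sqrt(-16358 - 25317) = sqrt(-41675) = 5*I*sqrt(1667)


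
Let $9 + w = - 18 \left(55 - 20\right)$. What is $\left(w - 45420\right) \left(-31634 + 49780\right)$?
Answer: $-835786614$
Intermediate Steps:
$w = -639$ ($w = -9 - 18 \left(55 - 20\right) = -9 - 630 = -639$)
$\left(w - 45420\right) \left(-31634 + 49780\right) = \left(-639 - 45420\right) \left(-31634 + 49780\right) = \left(-46059\right) 18146 = -835786614$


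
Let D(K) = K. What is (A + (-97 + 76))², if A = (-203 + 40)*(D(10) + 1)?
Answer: 3290596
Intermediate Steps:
A = -1793 (A = (-203 + 40)*(10 + 1) = -163*11 = -1793)
(A + (-97 + 76))² = (-1793 + (-97 + 76))² = (-1793 - 21)² = (-1814)² = 3290596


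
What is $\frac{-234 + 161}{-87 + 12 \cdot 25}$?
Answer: $- \frac{73}{213} \approx -0.34272$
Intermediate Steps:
$\frac{-234 + 161}{-87 + 12 \cdot 25} = - \frac{73}{-87 + 300} = - \frac{73}{213}$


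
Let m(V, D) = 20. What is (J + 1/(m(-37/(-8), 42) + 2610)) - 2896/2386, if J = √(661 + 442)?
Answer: -3807047/3137590 + √1103 ≈ 31.998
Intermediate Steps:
J = √1103 ≈ 33.211
(J + 1/(m(-37/(-8), 42) + 2610)) - 2896/2386 = (√1103 + 1/(20 + 2610)) - 2896/2386 = (√1103 + 1/2630) - 2896*1/2386 = (√1103 + 1/2630) - 1448/1193 = (1/2630 + √1103) - 1448/1193 = -3807047/3137590 + √1103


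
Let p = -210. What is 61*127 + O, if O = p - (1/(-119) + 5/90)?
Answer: 16144153/2142 ≈ 7537.0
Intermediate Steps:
O = -449921/2142 (O = -210 - (1/(-119) + 5/90) = -210 - (1*(-1/119) + 5*(1/90)) = -210 - (-1/119 + 1/18) = -210 - 1*101/2142 = -210 - 101/2142 = -449921/2142 ≈ -210.05)
61*127 + O = 61*127 - 449921/2142 = 7747 - 449921/2142 = 16144153/2142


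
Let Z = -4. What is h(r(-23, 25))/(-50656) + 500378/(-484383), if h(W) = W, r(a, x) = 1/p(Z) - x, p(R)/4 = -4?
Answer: -405360129905/392590483968 ≈ -1.0325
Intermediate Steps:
p(R) = -16 (p(R) = 4*(-4) = -16)
r(a, x) = -1/16 - x (r(a, x) = 1/(-16) - x = -1/16 - x)
h(r(-23, 25))/(-50656) + 500378/(-484383) = (-1/16 - 1*25)/(-50656) + 500378/(-484383) = (-1/16 - 25)*(-1/50656) + 500378*(-1/484383) = -401/16*(-1/50656) - 500378/484383 = 401/810496 - 500378/484383 = -405360129905/392590483968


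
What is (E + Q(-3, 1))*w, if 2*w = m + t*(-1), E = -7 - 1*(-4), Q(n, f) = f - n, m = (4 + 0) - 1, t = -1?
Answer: 2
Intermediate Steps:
m = 3 (m = 4 - 1 = 3)
E = -3 (E = -7 + 4 = -3)
w = 2 (w = (3 - 1*(-1))/2 = (3 + 1)/2 = (½)*4 = 2)
(E + Q(-3, 1))*w = (-3 + (1 - 1*(-3)))*2 = (-3 + (1 + 3))*2 = (-3 + 4)*2 = 1*2 = 2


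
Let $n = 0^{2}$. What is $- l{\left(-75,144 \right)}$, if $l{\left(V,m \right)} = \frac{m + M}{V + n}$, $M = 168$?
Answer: $\frac{104}{25} \approx 4.16$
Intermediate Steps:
$n = 0$
$l{\left(V,m \right)} = \frac{168 + m}{V}$ ($l{\left(V,m \right)} = \frac{m + 168}{V + 0} = \frac{168 + m}{V}$)
$- l{\left(-75,144 \right)} = - \frac{168 + 144}{-75} = - \frac{\left(-1\right) 312}{75} = \left(-1\right) \left(- \frac{104}{25}\right) = \frac{104}{25}$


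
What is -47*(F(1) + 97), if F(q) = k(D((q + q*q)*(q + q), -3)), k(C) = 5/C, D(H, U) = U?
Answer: -13442/3 ≈ -4480.7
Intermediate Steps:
F(q) = -5/3 (F(q) = 5/(-3) = 5*(-⅓) = -5/3)
-47*(F(1) + 97) = -47*(-5/3 + 97) = -47*286/3 = -13442/3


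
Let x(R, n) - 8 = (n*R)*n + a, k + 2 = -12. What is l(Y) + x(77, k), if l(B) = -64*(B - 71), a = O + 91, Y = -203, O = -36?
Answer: 32691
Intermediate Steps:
a = 55 (a = -36 + 91 = 55)
k = -14 (k = -2 - 12 = -14)
l(B) = 4544 - 64*B (l(B) = -64*(-71 + B) = 4544 - 64*B)
x(R, n) = 63 + R*n² (x(R, n) = 8 + ((n*R)*n + 55) = 8 + ((R*n)*n + 55) = 8 + (R*n² + 55) = 8 + (55 + R*n²) = 63 + R*n²)
l(Y) + x(77, k) = (4544 - 64*(-203)) + (63 + 77*(-14)²) = (4544 + 12992) + (63 + 77*196) = 17536 + (63 + 15092) = 17536 + 15155 = 32691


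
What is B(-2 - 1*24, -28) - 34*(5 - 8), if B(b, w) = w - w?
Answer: 102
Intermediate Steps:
B(b, w) = 0
B(-2 - 1*24, -28) - 34*(5 - 8) = 0 - 34*(5 - 8) = 0 - 34*(-3) = 0 + 102 = 102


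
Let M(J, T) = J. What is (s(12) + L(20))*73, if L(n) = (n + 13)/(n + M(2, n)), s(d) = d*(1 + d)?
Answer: 22995/2 ≈ 11498.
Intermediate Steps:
L(n) = (13 + n)/(2 + n) (L(n) = (n + 13)/(n + 2) = (13 + n)/(2 + n))
(s(12) + L(20))*73 = (12*(1 + 12) + (13 + 20)/(2 + 20))*73 = (12*13 + 33/22)*73 = (156 + (1/22)*33)*73 = (156 + 3/2)*73 = (315/2)*73 = 22995/2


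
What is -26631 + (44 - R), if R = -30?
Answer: -26557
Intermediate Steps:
-26631 + (44 - R) = -26631 + (44 - 1*(-30)) = -26631 + (44 + 30) = -26631 + 74 = -26557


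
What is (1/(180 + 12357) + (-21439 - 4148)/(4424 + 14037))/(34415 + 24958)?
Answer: -320765758/13741617055761 ≈ -2.3343e-5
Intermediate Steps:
(1/(180 + 12357) + (-21439 - 4148)/(4424 + 14037))/(34415 + 24958) = (1/12537 - 25587/18461)/59373 = (1/12537 - 25587*1/18461)*(1/59373) = (1/12537 - 25587/18461)*(1/59373) = -320765758/231445557*1/59373 = -320765758/13741617055761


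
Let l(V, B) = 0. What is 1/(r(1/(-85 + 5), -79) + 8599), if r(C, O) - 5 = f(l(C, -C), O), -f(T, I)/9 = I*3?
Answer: 1/10737 ≈ 9.3136e-5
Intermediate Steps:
f(T, I) = -27*I (f(T, I) = -9*I*3 = -27*I)
r(C, O) = 5 - 27*O
1/(r(1/(-85 + 5), -79) + 8599) = 1/((5 - 27*(-79)) + 8599) = 1/((5 + 2133) + 8599) = 1/(2138 + 8599) = 1/10737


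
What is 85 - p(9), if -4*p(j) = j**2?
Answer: 421/4 ≈ 105.25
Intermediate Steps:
p(j) = -j**2/4
85 - p(9) = 85 - (-1)*9**2/4 = 85 - (-1)*81/4 = 85 - 1*(-81/4) = 85 + 81/4 = 421/4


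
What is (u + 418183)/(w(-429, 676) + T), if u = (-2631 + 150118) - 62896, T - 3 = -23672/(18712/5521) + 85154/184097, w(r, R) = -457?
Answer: -216495933897442/3202820763659 ≈ -67.595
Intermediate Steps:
T = -3006035246128/430602883 (T = 3 + (-23672/(18712/5521) + 85154/184097) = 3 + (-23672/(18712*(1/5521)) + 85154*(1/184097)) = 3 + (-23672/18712/5521 + 85154/184097) = 3 + (-23672*5521/18712 + 85154/184097) = 3 + (-16336639/2339 + 85154/184097) = 3 - 3007327054777/430602883 = -3006035246128/430602883 ≈ -6981.0)
u = 84591 (u = 147487 - 62896 = 84591)
(u + 418183)/(w(-429, 676) + T) = (84591 + 418183)/(-457 - 3006035246128/430602883) = 502774/(-3202820763659/430602883) = 502774*(-430602883/3202820763659) = -216495933897442/3202820763659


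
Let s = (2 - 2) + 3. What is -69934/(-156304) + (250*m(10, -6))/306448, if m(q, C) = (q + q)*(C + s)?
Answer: 596455451/1496845256 ≈ 0.39848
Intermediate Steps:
s = 3 (s = 0 + 3 = 3)
m(q, C) = 2*q*(3 + C) (m(q, C) = (q + q)*(C + 3) = (2*q)*(3 + C) = 2*q*(3 + C))
-69934/(-156304) + (250*m(10, -6))/306448 = -69934/(-156304) + (250*(2*10*(3 - 6)))/306448 = -69934*(-1/156304) + (250*(2*10*(-3)))*(1/306448) = 34967/78152 + (250*(-60))*(1/306448) = 34967/78152 - 15000*1/306448 = 34967/78152 - 1875/38306 = 596455451/1496845256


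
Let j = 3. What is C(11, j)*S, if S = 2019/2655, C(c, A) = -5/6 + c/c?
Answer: 673/5310 ≈ 0.12674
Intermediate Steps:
C(c, A) = ⅙ (C(c, A) = -5*⅙ + 1 = -⅚ + 1 = ⅙)
S = 673/885 (S = 2019*(1/2655) = 673/885 ≈ 0.76045)
C(11, j)*S = (⅙)*(673/885) = 673/5310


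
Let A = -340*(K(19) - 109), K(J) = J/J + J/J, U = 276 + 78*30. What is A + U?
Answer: 38996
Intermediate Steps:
U = 2616 (U = 276 + 2340 = 2616)
K(J) = 2 (K(J) = 1 + 1 = 2)
A = 36380 (A = -340*(2 - 109) = -340*(-107) = 36380)
A + U = 36380 + 2616 = 38996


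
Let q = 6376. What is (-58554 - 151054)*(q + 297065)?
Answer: -63603661128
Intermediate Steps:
(-58554 - 151054)*(q + 297065) = (-58554 - 151054)*(6376 + 297065) = -209608*303441 = -63603661128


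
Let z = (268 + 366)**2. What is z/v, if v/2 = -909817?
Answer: -200978/909817 ≈ -0.22090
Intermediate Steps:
v = -1819634 (v = 2*(-909817) = -1819634)
z = 401956 (z = 634**2 = 401956)
z/v = 401956/(-1819634) = 401956*(-1/1819634) = -200978/909817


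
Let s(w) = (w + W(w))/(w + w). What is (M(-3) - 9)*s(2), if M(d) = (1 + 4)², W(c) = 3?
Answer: 20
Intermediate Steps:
s(w) = (3 + w)/(2*w) (s(w) = (w + 3)/(w + w) = (3 + w)/((2*w)) = (3 + w)*(1/(2*w)) = (3 + w)/(2*w))
M(d) = 25 (M(d) = 5² = 25)
(M(-3) - 9)*s(2) = (25 - 9)*((½)*(3 + 2)/2) = 16*((½)*(½)*5) = 16*(5/4) = 20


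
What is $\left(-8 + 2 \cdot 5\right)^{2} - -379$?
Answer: $383$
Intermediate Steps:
$\left(-8 + 2 \cdot 5\right)^{2} - -379 = \left(-8 + 10\right)^{2} + 379 = 2^{2} + 379 = 4 + 379 = 383$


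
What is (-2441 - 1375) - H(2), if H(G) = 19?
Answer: -3835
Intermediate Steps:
(-2441 - 1375) - H(2) = (-2441 - 1375) - 1*19 = -3816 - 19 = -3835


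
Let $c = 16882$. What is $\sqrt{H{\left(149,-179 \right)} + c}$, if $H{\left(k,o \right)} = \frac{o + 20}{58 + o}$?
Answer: $\frac{\sqrt{2042881}}{11} \approx 129.94$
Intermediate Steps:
$H{\left(k,o \right)} = \frac{20 + o}{58 + o}$
$\sqrt{H{\left(149,-179 \right)} + c} = \sqrt{\frac{20 - 179}{58 - 179} + 16882} = \sqrt{\frac{1}{-121} \left(-159\right) + 16882} = \sqrt{\left(- \frac{1}{121}\right) \left(-159\right) + 16882} = \sqrt{\frac{159}{121} + 16882} = \sqrt{\frac{2042881}{121}} = \frac{\sqrt{2042881}}{11}$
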